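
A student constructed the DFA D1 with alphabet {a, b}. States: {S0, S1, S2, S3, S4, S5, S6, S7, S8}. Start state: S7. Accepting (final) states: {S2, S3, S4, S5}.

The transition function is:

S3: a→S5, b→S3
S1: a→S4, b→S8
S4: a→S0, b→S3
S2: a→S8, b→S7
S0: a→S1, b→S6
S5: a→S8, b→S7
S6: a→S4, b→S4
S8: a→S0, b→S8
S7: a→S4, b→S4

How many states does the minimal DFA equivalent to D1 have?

Reachable states from the start: {S0,S1,S3,S4,S5,S6,S7,S8}. Unreachable: {S2} — drop them.
Start with accepting vs non-accepting: {S3,S4,S5} | {S0,S1,S6,S7,S8}.
Split {S3,S4,S5} by δ(·,a) → {S4,S5} and {S3}.
On input b, block {S4,S5} splits into {S4} and {S5}.
On input a, block {S0,S1,S6,S7,S8} splits into {S1,S6,S7} and {S0,S8}.
Refine {S1,S6,S7} on symbol b: members go to different blocks, giving {S6,S7} and {S1}.
On input a, block {S0,S8} splits into {S0} and {S8}.
The partition is now stable with 7 blocks: {S4} | {S6,S7} | {S3} | {S5} | {S0} | {S1} | {S8}.

7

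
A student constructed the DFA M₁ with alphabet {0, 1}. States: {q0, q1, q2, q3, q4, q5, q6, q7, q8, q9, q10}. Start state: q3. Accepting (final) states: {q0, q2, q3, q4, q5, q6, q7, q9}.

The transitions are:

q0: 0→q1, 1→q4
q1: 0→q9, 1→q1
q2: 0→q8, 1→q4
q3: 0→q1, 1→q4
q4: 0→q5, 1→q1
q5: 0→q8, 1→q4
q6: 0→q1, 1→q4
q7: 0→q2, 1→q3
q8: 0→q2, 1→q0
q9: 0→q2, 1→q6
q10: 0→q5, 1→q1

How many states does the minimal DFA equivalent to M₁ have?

6

States {q7,q10} cannot be reached from the start state, so discard them.
Initial partition by acceptance: {q0,q2,q3,q4,q5,q6,q9} | {q1,q8}.
On input 0, block {q0,q2,q3,q4,q5,q6,q9} splits into {q0,q2,q3,q5,q6} and {q4,q9}.
Refine {q1,q8} on symbol 0: members go to different blocks, giving {q1} and {q8}.
Split {q0,q2,q3,q5,q6} by δ(·,0) → {q0,q3,q6} and {q2,q5}.
Split {q4,q9} by δ(·,1) → {q4} and {q9}.
Stable partition: {q0,q3,q6} | {q1} | {q4} | {q8} | {q2,q5} | {q9} — 6 equivalence classes.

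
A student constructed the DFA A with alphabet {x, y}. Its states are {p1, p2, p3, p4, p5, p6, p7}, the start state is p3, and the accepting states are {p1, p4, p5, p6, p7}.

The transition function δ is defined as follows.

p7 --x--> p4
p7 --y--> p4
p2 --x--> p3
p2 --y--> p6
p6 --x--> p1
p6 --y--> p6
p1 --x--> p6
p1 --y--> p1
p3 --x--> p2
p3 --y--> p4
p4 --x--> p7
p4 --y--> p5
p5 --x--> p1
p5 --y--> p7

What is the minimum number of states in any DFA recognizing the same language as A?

2

Start with accepting vs non-accepting: {p1,p4,p5,p6,p7} | {p2,p3}.
No further refinement is possible. Final partition (2 blocks): {p1,p4,p5,p6,p7} | {p2,p3}.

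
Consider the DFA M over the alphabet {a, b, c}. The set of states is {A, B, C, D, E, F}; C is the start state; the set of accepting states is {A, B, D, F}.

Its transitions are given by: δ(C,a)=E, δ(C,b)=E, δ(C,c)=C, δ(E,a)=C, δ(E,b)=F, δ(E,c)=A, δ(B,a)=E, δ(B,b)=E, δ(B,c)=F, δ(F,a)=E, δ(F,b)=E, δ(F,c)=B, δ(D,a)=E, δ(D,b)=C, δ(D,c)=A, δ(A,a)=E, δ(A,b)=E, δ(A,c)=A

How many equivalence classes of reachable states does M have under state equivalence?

First remove the unreachable states {D}; 5 states remain.
P0 = {A,B,F} | {C,E}.
Split {C,E} by δ(·,b) → {C} and {E}.
Stable partition: {A,B,F} | {C} | {E} — 3 equivalence classes.

3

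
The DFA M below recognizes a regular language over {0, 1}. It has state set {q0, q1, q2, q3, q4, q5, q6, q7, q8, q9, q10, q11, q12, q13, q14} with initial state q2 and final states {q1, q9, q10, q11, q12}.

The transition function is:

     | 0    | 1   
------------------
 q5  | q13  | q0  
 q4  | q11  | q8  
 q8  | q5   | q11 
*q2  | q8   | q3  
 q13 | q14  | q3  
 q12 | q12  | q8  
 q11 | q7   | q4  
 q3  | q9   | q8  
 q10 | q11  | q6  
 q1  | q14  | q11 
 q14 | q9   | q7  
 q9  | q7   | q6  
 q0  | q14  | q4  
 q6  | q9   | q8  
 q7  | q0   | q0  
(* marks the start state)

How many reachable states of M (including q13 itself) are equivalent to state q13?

2

First remove the unreachable states {q1,q10,q12}; 12 states remain.
P0 = {q9,q11} | {q0,q2,q3,q4,q5,q6,q7,q8,q13,q14}.
Refine {q0,q2,q3,q4,q5,q6,q7,q8,q13,q14} on symbol 0: members go to different blocks, giving {q0,q2,q5,q7,q8,q13} and {q3,q4,q6,q14}.
Split {q0,q2,q5,q7,q8,q13} by δ(·,0) → {q2,q5,q7,q8} and {q0,q13}.
On input 0, block {q2,q5,q7,q8} splits into {q2,q8} and {q5,q7}.
On input 0, block {q2,q8} splits into {q2} and {q8}.
Refine {q3,q4,q6,q14} on symbol 1: members go to different blocks, giving {q3,q4,q6} and {q14}.
Stable partition: {q9,q11} | {q2} | {q3,q4,q6} | {q0,q13} | {q5,q7} | {q8} | {q14} — 7 equivalence classes.
State q13 belongs to the block {q0,q13}, which has 2 states.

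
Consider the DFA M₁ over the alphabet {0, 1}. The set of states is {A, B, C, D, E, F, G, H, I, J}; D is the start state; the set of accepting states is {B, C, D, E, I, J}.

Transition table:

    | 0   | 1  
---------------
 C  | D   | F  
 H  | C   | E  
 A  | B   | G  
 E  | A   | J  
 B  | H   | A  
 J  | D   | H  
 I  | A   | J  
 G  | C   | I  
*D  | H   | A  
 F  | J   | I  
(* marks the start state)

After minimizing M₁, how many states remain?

5

All states are reachable from the start state.
Initial partition by acceptance: {B,C,D,E,I,J} | {A,F,G,H}.
Refine {B,C,D,E,I,J} on symbol 0: members go to different blocks, giving {B,D,E,I} and {C,J}.
On input 1, block {B,D,E,I} splits into {B,D} and {E,I}.
On input 0, block {A,F,G,H} splits into {F,G,H} and {A}.
Stable partition: {B,D} | {F,G,H} | {C,J} | {E,I} | {A} — 5 equivalence classes.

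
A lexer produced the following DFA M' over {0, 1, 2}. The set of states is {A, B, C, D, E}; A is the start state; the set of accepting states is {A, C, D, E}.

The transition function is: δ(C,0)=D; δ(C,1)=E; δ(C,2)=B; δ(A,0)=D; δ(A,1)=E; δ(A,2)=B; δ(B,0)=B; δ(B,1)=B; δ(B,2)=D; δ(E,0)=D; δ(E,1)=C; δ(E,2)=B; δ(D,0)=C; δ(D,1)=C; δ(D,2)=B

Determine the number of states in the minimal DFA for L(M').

Initial partition by acceptance: {A,C,D,E} | {B}.
The partition is now stable with 2 blocks: {A,C,D,E} | {B}.

2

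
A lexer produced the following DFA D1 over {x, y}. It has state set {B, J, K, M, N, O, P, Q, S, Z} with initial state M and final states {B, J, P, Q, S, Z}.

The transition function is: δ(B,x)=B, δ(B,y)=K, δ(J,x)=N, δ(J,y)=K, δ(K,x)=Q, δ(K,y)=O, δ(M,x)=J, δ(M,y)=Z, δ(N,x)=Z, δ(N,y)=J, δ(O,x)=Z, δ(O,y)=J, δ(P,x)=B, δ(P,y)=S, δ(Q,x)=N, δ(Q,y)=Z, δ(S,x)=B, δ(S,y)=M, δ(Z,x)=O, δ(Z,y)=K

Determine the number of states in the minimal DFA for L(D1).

4

Reachable states from the start: {J,K,M,N,O,Q,Z}. Unreachable: {B,P,S} — drop them.
Initial partition by acceptance: {J,Q,Z} | {K,M,N,O}.
On input y, block {J,Q,Z} splits into {J,Z} and {Q}.
On input x, block {K,M,N,O} splits into {M,N,O} and {K}.
No further refinement is possible. Final partition (4 blocks): {J,Z} | {M,N,O} | {Q} | {K}.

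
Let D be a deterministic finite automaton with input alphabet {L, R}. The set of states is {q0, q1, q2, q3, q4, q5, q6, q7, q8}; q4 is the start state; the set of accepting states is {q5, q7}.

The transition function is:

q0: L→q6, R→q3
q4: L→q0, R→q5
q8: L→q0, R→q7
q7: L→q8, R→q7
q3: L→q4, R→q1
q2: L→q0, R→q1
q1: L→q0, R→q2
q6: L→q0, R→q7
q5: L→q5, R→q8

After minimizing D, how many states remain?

7

P0 = {q5,q7} | {q0,q1,q2,q3,q4,q6,q8}.
Refine {q5,q7} on symbol L: members go to different blocks, giving {q5} and {q7}.
Split {q0,q1,q2,q3,q4,q6,q8} by δ(·,R) → {q0,q1,q2,q3} and {q6,q8} and {q4}.
Refine {q0,q1,q2,q3} on symbol L: members go to different blocks, giving {q1,q2} and {q0} and {q3}.
No further refinement is possible. Final partition (7 blocks): {q5} | {q1,q2} | {q7} | {q6,q8} | {q4} | {q0} | {q3}.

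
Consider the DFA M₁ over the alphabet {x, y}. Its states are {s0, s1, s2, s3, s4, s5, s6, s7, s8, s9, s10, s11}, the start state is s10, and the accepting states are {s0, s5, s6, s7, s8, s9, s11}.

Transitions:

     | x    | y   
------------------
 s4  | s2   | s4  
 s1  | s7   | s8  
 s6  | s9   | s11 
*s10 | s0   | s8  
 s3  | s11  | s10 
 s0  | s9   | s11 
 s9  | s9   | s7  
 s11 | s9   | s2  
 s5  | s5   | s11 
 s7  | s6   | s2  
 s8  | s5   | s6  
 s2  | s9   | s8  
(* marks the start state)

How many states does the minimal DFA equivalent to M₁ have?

4

Reachable states from the start: {s0,s2,s5,s6,s7,s8,s9,s10,s11}. Unreachable: {s1,s3,s4} — drop them.
Start with accepting vs non-accepting: {s0,s5,s6,s7,s8,s9,s11} | {s2,s10}.
Split {s0,s5,s6,s7,s8,s9,s11} by δ(·,y) → {s0,s5,s6,s8,s9} and {s7,s11}.
Split {s0,s5,s6,s8,s9} by δ(·,y) → {s0,s5,s6,s9} and {s8}.
No further refinement is possible. Final partition (4 blocks): {s0,s5,s6,s9} | {s2,s10} | {s7,s11} | {s8}.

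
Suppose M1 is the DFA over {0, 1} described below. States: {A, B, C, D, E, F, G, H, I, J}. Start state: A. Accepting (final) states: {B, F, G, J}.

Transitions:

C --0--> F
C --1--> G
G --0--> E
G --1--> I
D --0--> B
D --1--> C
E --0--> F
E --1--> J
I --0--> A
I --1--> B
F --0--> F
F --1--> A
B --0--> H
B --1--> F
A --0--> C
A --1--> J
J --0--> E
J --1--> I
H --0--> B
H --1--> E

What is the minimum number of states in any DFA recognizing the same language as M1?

States {D} cannot be reached from the start state, so discard them.
Initial partition by acceptance: {B,F,G,J} | {A,C,E,H,I}.
Refine {B,F,G,J} on symbol 0: members go to different blocks, giving {B,G,J} and {F}.
On input 1, block {B,G,J} splits into {G,J} and {B}.
Split {A,C,E,H,I} by δ(·,0) → {A,I} and {C,E} and {H}.
Refine {A,I} on symbol 0: members go to different blocks, giving {A} and {I}.
Stable partition: {G,J} | {A} | {F} | {B} | {C,E} | {H} | {I} — 7 equivalence classes.

7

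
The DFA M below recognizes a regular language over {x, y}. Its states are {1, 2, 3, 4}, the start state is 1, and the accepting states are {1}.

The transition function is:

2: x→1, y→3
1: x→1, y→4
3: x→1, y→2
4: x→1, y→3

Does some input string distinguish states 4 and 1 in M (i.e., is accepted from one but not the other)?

Yes

Every state is reachable, so we keep all 4.
P0 = {1} | {2,3,4}.
The partition is now stable with 2 blocks: {1} | {2,3,4}.
4 and 1 end up in different blocks, so they are distinguishable. For instance, the string 'ε' is accepted from only 1.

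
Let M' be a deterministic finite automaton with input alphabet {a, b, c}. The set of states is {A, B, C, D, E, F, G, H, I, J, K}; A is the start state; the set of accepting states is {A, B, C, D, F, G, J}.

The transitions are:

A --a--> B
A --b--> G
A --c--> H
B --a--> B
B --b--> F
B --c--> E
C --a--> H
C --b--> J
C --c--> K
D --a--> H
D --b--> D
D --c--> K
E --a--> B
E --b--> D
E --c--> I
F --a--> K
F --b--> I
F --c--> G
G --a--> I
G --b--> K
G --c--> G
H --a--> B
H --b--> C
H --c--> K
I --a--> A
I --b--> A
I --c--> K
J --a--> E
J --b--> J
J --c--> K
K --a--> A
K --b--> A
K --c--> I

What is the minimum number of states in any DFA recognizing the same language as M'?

All states are reachable from the start state.
Initial partition by acceptance: {A,B,C,D,F,G,J} | {E,H,I,K}.
On input a, block {A,B,C,D,F,G,J} splits into {C,D,F,G,J} and {A,B}.
Refine {C,D,F,G,J} on symbol b: members go to different blocks, giving {C,D,J} and {F,G}.
Split {E,H,I,K} by δ(·,b) → {E,H} and {I,K}.
Stable partition: {C,D,J} | {E,H} | {A,B} | {F,G} | {I,K} — 5 equivalence classes.

5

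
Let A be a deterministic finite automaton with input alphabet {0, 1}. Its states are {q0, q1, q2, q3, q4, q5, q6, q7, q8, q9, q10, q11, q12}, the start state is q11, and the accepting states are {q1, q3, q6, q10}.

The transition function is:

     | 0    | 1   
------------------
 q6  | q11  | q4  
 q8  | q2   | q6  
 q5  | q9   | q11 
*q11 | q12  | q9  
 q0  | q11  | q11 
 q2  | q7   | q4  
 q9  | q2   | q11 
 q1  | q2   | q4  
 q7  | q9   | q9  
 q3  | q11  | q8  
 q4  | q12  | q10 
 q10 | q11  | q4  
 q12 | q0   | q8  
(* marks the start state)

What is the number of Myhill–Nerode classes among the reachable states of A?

Reachable states from the start: {q0,q2,q4,q6,q7,q8,q9,q10,q11,q12}. Unreachable: {q1,q3,q5} — drop them.
P0 = {q6,q10} | {q0,q2,q4,q7,q8,q9,q11,q12}.
Refine {q0,q2,q4,q7,q8,q9,q11,q12} on symbol 1: members go to different blocks, giving {q0,q2,q7,q9,q11,q12} and {q4,q8}.
On input 1, block {q0,q2,q7,q9,q11,q12} splits into {q0,q7,q9,q11} and {q2,q12}.
Split {q0,q7,q9,q11} by δ(·,0) → {q0,q7} and {q9,q11}.
Stable partition: {q6,q10} | {q0,q7} | {q4,q8} | {q2,q12} | {q9,q11} — 5 equivalence classes.

5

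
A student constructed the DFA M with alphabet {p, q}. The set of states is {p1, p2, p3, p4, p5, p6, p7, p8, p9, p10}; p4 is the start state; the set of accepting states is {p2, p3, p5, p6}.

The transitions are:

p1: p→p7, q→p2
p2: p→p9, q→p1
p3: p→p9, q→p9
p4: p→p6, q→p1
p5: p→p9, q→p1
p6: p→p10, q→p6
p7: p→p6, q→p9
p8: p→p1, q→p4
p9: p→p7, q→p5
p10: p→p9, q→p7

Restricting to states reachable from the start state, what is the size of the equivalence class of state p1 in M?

2

First remove the unreachable states {p3,p8}; 8 states remain.
P0 = {p2,p5,p6} | {p1,p4,p7,p9,p10}.
Refine {p2,p5,p6} on symbol q: members go to different blocks, giving {p2,p5} and {p6}.
Split {p1,p4,p7,p9,p10} by δ(·,p) → {p1,p9,p10} and {p4,p7}.
On input p, block {p1,p9,p10} splits into {p1,p9} and {p10}.
Stable partition: {p2,p5} | {p1,p9} | {p6} | {p4,p7} | {p10} — 5 equivalence classes.
The equivalence class containing p1 is {p1,p9}, of size 2.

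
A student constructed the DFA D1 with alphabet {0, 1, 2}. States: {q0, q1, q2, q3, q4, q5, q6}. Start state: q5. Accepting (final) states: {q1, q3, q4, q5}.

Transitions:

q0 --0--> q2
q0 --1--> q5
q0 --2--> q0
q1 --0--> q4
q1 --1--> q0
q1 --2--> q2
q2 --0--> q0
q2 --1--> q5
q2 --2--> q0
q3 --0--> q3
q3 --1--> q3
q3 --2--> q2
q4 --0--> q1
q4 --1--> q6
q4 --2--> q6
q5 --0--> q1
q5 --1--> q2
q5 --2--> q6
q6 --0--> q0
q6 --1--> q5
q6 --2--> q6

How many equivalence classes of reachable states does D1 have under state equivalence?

First remove the unreachable states {q3}; 6 states remain.
Initial partition by acceptance: {q1,q4,q5} | {q0,q2,q6}.
No further refinement is possible. Final partition (2 blocks): {q1,q4,q5} | {q0,q2,q6}.

2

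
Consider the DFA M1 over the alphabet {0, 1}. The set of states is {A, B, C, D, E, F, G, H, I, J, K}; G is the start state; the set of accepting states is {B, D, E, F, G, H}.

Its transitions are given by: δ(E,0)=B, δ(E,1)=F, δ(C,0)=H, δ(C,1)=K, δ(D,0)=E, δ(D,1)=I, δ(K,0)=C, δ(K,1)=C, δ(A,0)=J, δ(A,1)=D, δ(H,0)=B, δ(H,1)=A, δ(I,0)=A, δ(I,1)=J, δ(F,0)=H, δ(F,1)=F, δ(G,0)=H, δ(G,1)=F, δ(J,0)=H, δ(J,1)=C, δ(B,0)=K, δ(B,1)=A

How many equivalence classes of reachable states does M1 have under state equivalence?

Start with accepting vs non-accepting: {B,D,E,F,G,H} | {A,C,I,J,K}.
Split {B,D,E,F,G,H} by δ(·,0) → {D,E,F,G,H} and {B}.
Split {D,E,F,G,H} by δ(·,0) → {D,F,G} and {E,H}.
Split {D,F,G} by δ(·,1) → {F,G} and {D}.
Refine {A,C,I,J,K} on symbol 0: members go to different blocks, giving {A,I,K} and {C,J}.
Refine {A,I,K} on symbol 0: members go to different blocks, giving {A,K} and {I}.
Split {A,K} by δ(·,1) → {A} and {K}.
Split {E,H} by δ(·,1) → {E} and {H}.
On input 1, block {C,J} splits into {C} and {J}.
Stable partition: {F,G} | {A} | {B} | {E} | {D} | {C} | {I} | {K} | {H} | {J} — 10 equivalence classes.

10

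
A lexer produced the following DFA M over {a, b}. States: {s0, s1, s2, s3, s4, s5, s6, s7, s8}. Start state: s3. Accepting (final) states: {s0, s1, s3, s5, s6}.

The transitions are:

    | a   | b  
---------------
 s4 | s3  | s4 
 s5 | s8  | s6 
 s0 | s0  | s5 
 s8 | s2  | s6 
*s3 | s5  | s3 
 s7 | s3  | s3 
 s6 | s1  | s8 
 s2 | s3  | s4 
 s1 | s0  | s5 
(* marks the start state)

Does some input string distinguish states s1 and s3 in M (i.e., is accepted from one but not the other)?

Yes

First remove the unreachable states {s7}; 8 states remain.
P0 = {s0,s1,s3,s5,s6} | {s2,s4,s8}.
Refine {s0,s1,s3,s5,s6} on symbol a: members go to different blocks, giving {s0,s1,s3,s6} and {s5}.
On input a, block {s0,s1,s3,s6} splits into {s0,s1,s6} and {s3}.
Split {s0,s1,s6} by δ(·,b) → {s0,s1} and {s6}.
On input a, block {s2,s4,s8} splits into {s2,s4} and {s8}.
Stable partition: {s0,s1} | {s2,s4} | {s5} | {s3} | {s6} | {s8} — 6 equivalence classes.
s1 and s3 end up in different blocks, so they are distinguishable. For instance, the string 'aa' is accepted from only s1.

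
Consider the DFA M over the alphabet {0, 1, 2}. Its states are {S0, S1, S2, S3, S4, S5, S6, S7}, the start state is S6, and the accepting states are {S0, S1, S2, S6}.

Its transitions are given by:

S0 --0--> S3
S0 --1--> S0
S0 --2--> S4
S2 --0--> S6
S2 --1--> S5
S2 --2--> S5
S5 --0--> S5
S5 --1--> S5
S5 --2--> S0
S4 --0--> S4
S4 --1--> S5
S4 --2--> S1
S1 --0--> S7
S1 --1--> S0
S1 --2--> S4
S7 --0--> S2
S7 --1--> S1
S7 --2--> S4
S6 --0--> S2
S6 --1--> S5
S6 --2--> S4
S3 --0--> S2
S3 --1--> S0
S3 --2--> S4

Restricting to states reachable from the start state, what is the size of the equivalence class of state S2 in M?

Every state is reachable, so we keep all 8.
Initial partition by acceptance: {S0,S1,S2,S6} | {S3,S4,S5,S7}.
Split {S0,S1,S2,S6} by δ(·,0) → {S0,S1} and {S2,S6}.
On input 0, block {S3,S4,S5,S7} splits into {S3,S7} and {S4,S5}.
No further refinement is possible. Final partition (4 blocks): {S0,S1} | {S3,S7} | {S2,S6} | {S4,S5}.
The equivalence class containing S2 is {S2,S6}, of size 2.

2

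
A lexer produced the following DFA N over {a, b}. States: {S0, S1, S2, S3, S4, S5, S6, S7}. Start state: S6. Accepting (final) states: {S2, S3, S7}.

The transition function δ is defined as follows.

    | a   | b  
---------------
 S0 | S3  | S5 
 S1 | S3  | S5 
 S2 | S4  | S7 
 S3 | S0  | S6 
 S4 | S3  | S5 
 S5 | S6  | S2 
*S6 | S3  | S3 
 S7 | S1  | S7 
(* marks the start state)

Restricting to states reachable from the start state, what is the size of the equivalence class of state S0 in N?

3

Initial partition by acceptance: {S2,S3,S7} | {S0,S1,S4,S5,S6}.
On input b, block {S2,S3,S7} splits into {S2,S7} and {S3}.
Refine {S0,S1,S4,S5,S6} on symbol a: members go to different blocks, giving {S0,S1,S4,S6} and {S5}.
On input b, block {S0,S1,S4,S6} splits into {S0,S1,S4} and {S6}.
The partition is now stable with 5 blocks: {S2,S7} | {S0,S1,S4} | {S3} | {S5} | {S6}.
The equivalence class containing S0 is {S0,S1,S4}, of size 3.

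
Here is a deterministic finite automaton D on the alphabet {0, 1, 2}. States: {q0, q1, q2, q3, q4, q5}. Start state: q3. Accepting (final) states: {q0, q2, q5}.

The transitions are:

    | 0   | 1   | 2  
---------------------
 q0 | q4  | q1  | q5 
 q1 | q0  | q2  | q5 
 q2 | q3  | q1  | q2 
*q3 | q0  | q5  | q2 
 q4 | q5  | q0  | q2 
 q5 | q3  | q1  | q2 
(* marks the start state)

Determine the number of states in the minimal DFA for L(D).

2

All states are reachable from the start state.
Initial partition by acceptance: {q0,q2,q5} | {q1,q3,q4}.
The partition is now stable with 2 blocks: {q0,q2,q5} | {q1,q3,q4}.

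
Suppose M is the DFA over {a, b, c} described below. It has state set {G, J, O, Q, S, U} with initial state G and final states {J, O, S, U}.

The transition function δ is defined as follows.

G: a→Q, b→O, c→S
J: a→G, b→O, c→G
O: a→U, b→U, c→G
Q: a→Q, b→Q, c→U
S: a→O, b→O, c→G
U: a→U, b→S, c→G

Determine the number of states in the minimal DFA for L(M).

3

Reachable states from the start: {G,O,Q,S,U}. Unreachable: {J} — drop them.
Initial partition by acceptance: {O,S,U} | {G,Q}.
Refine {G,Q} on symbol b: members go to different blocks, giving {G} and {Q}.
Stable partition: {O,S,U} | {G} | {Q} — 3 equivalence classes.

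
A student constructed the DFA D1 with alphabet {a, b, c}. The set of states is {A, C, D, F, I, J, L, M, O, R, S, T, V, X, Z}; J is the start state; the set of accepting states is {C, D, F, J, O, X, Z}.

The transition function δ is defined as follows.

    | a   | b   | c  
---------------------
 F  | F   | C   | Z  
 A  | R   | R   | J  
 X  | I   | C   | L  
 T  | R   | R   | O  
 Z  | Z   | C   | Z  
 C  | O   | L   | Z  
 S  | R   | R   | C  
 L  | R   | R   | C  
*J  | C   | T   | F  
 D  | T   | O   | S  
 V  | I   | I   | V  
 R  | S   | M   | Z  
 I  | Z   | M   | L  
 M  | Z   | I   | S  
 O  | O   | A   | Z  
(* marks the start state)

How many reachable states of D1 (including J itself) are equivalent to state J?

States {D,V,X} cannot be reached from the start state, so discard them.
Initial partition by acceptance: {C,F,J,O,Z} | {A,I,L,M,R,S,T}.
On input b, block {C,F,J,O,Z} splits into {C,J,O} and {F,Z}.
Split {A,I,L,M,R,S,T} by δ(·,a) → {A,L,R,S,T} and {I,M}.
Split {A,L,R,S,T} by δ(·,b) → {A,L,S,T} and {R}.
The partition is now stable with 5 blocks: {C,J,O} | {A,L,S,T} | {F,Z} | {I,M} | {R}.
The equivalence class containing J is {C,J,O}, of size 3.

3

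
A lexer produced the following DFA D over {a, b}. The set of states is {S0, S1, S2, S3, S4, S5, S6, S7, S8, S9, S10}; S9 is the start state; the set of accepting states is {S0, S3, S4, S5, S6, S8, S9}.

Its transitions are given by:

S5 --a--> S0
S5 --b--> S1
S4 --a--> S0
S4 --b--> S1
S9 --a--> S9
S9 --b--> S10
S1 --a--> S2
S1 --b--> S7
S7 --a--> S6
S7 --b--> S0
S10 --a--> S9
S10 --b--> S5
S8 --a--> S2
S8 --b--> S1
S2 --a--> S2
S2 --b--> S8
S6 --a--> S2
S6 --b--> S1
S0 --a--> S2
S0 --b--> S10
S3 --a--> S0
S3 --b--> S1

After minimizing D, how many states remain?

8

First remove the unreachable states {S3,S4}; 9 states remain.
Initial partition by acceptance: {S0,S5,S6,S8,S9} | {S1,S2,S7,S10}.
Refine {S0,S5,S6,S8,S9} on symbol a: members go to different blocks, giving {S0,S6,S8} and {S5,S9}.
Split {S1,S2,S7,S10} by δ(·,a) → {S1,S2} and {S7} and {S10}.
Refine {S0,S6,S8} on symbol b: members go to different blocks, giving {S6,S8} and {S0}.
On input b, block {S1,S2} splits into {S1} and {S2}.
Refine {S5,S9} on symbol a: members go to different blocks, giving {S5} and {S9}.
The partition is now stable with 8 blocks: {S6,S8} | {S1} | {S5} | {S7} | {S10} | {S0} | {S2} | {S9}.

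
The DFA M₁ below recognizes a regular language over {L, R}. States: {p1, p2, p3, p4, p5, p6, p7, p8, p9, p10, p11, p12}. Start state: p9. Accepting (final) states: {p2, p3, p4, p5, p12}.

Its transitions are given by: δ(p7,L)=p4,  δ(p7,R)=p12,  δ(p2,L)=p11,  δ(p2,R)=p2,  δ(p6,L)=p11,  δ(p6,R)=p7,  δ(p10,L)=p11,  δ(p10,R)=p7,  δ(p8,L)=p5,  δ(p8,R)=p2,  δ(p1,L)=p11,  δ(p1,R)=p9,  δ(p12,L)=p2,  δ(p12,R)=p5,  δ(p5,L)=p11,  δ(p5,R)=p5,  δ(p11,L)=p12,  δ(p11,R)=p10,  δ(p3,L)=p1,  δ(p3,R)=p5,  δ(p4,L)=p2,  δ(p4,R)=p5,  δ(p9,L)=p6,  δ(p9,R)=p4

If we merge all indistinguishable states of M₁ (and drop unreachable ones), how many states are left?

6

Reachable states from the start: {p2,p4,p5,p6,p7,p9,p10,p11,p12}. Unreachable: {p1,p3,p8} — drop them.
Start with accepting vs non-accepting: {p2,p4,p5,p12} | {p6,p7,p9,p10,p11}.
On input L, block {p2,p4,p5,p12} splits into {p2,p5} and {p4,p12}.
Refine {p6,p7,p9,p10,p11} on symbol L: members go to different blocks, giving {p6,p9,p10} and {p7,p11}.
Refine {p6,p9,p10} on symbol L: members go to different blocks, giving {p6,p10} and {p9}.
Split {p7,p11} by δ(·,R) → {p7} and {p11}.
Stable partition: {p2,p5} | {p6,p10} | {p4,p12} | {p7} | {p9} | {p11} — 6 equivalence classes.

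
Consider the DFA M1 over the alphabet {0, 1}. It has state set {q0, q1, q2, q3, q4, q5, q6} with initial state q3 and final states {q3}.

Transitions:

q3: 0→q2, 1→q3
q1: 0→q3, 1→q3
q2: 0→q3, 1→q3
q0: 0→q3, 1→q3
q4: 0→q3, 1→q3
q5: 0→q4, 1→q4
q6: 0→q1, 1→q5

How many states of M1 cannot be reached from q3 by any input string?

5

Starting at q3 and following transitions, the reachable set is {q2, q3}. That leaves q0, q1, q4, q5, q6 unreachable — 5 in total.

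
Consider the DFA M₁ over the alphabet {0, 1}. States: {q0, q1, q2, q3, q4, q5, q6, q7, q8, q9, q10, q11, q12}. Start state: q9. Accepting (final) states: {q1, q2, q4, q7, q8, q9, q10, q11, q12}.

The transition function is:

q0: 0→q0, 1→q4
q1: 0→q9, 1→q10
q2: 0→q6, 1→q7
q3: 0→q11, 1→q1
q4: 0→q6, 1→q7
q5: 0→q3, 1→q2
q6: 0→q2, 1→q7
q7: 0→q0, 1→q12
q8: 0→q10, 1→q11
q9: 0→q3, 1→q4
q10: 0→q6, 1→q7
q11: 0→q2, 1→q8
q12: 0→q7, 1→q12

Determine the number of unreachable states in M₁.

Starting at q9 and following transitions, the reachable set is {q0, q1, q2, q3, q4, q6, q7, q8, q9, q10, q11, q12}. That leaves q5 unreachable — 1 in total.

1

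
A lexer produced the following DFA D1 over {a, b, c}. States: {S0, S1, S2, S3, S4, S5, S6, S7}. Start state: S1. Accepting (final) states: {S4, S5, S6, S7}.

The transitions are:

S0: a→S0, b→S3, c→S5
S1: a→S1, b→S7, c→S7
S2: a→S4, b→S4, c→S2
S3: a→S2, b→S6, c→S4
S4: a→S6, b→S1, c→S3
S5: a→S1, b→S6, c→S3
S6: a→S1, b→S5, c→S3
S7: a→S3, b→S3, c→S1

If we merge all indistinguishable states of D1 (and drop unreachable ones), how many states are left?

First remove the unreachable states {S0}; 7 states remain.
P0 = {S4,S5,S6,S7} | {S1,S2,S3}.
On input a, block {S4,S5,S6,S7} splits into {S5,S6,S7} and {S4}.
Refine {S5,S6,S7} on symbol b: members go to different blocks, giving {S5,S6} and {S7}.
Refine {S1,S2,S3} on symbol a: members go to different blocks, giving {S1,S3} and {S2}.
Split {S1,S3} by δ(·,a) → {S1} and {S3}.
No further refinement is possible. Final partition (6 blocks): {S5,S6} | {S1} | {S4} | {S7} | {S2} | {S3}.

6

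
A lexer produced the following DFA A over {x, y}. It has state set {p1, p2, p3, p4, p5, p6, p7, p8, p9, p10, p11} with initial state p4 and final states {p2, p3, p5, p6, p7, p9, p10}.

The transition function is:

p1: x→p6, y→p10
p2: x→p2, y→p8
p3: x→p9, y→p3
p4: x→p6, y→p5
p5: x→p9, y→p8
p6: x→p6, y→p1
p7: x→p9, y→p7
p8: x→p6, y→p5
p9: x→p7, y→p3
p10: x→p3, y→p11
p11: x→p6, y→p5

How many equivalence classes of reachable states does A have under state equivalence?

4

Reachable states from the start: {p1,p3,p4,p5,p6,p7,p8,p9,p10,p11}. Unreachable: {p2} — drop them.
Start with accepting vs non-accepting: {p3,p5,p6,p7,p9,p10} | {p1,p4,p8,p11}.
Refine {p3,p5,p6,p7,p9,p10} on symbol y: members go to different blocks, giving {p3,p7,p9} and {p5,p6,p10}.
Refine {p5,p6,p10} on symbol x: members go to different blocks, giving {p5,p10} and {p6}.
The partition is now stable with 4 blocks: {p3,p7,p9} | {p1,p4,p8,p11} | {p5,p10} | {p6}.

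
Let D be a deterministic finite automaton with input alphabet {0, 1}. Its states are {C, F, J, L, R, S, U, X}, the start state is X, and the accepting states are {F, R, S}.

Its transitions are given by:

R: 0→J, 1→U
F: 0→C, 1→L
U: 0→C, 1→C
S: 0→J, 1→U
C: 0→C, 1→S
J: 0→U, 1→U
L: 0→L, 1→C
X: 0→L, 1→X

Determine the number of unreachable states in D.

2

BFS from X reaches {C, J, L, S, U, X}; the 2 state(s) F, R are never visited.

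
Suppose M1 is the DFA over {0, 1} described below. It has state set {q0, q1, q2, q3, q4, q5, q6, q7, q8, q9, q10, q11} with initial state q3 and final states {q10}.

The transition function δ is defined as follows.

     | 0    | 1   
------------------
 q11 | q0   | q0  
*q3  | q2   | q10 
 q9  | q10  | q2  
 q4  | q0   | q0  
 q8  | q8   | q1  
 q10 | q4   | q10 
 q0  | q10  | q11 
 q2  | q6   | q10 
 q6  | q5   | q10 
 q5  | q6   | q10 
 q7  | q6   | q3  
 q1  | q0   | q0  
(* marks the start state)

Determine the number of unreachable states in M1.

4

BFS from q3 reaches {q0, q2, q3, q4, q5, q6, q10, q11}; the 4 state(s) q1, q7, q8, q9 are never visited.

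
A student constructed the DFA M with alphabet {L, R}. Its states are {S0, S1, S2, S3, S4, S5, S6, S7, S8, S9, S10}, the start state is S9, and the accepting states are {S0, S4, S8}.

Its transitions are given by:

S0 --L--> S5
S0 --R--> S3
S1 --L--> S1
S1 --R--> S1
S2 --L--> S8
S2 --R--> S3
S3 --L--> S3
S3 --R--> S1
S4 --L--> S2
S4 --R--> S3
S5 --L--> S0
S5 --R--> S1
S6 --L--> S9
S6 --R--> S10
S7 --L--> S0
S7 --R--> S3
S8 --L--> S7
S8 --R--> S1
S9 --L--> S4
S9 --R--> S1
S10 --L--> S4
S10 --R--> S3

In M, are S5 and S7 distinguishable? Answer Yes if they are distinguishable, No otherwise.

No

States {S6,S10} cannot be reached from the start state, so discard them.
P0 = {S0,S4,S8} | {S1,S2,S3,S5,S7,S9}.
Refine {S1,S2,S3,S5,S7,S9} on symbol L: members go to different blocks, giving {S2,S5,S7,S9} and {S1,S3}.
The partition is now stable with 3 blocks: {S0,S4,S8} | {S2,S5,S7,S9} | {S1,S3}.
S5 and S7 lie in the same block of the stable partition, so they are equivalent — no string distinguishes them.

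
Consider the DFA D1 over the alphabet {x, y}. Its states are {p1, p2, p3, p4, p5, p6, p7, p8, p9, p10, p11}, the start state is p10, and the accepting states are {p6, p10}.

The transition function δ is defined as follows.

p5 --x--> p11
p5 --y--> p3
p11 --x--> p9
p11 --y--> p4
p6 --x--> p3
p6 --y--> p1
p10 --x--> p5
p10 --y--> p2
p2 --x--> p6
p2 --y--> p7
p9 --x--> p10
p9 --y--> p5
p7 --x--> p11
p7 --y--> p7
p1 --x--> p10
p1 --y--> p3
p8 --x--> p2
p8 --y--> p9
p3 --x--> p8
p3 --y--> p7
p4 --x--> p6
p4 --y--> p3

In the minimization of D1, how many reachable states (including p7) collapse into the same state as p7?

Every state is reachable, so we keep all 11.
P0 = {p6,p10} | {p1,p2,p3,p4,p5,p7,p8,p9,p11}.
Split {p1,p2,p3,p4,p5,p7,p8,p9,p11} by δ(·,x) → {p3,p5,p7,p8,p11} and {p1,p2,p4,p9}.
Refine {p3,p5,p7,p8,p11} on symbol x: members go to different blocks, giving {p3,p5,p7} and {p8,p11}.
Stable partition: {p6,p10} | {p3,p5,p7} | {p1,p2,p4,p9} | {p8,p11} — 4 equivalence classes.
The equivalence class containing p7 is {p3,p5,p7}, of size 3.

3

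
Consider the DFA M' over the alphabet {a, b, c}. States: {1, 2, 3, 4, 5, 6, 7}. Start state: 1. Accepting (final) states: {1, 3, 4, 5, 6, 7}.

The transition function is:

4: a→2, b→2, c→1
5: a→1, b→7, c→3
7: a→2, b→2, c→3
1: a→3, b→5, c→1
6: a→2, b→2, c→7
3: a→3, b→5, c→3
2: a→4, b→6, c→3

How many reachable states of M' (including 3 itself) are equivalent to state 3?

2

All states are reachable from the start state.
Initial partition by acceptance: {1,3,4,5,6,7} | {2}.
On input a, block {1,3,4,5,6,7} splits into {1,3,5} and {4,6,7}.
On input b, block {1,3,5} splits into {1,3} and {5}.
On input c, block {4,6,7} splits into {4,7} and {6}.
Stable partition: {1,3} | {2} | {4,7} | {5} | {6} — 5 equivalence classes.
State 3 belongs to the block {1,3}, which has 2 states.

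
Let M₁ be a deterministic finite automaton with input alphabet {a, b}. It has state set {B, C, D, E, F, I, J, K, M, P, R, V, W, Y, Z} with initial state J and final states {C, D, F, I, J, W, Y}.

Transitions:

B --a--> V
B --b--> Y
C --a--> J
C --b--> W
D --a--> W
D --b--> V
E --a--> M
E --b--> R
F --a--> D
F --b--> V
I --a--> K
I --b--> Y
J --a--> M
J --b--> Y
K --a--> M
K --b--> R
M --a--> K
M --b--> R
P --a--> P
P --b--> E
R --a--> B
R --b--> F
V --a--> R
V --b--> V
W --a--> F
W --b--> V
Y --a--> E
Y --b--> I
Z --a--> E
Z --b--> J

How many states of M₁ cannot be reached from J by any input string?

Starting at J and following transitions, the reachable set is {B, D, E, F, I, J, K, M, R, V, W, Y}. That leaves C, P, Z unreachable — 3 in total.

3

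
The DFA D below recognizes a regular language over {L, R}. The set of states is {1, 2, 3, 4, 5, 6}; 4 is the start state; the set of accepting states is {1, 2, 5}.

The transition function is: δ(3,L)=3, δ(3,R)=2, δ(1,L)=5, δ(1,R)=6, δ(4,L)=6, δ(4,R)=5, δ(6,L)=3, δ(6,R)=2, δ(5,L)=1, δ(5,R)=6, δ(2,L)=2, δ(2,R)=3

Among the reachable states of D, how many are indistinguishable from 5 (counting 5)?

3

Start with accepting vs non-accepting: {1,2,5} | {3,4,6}.
The partition is now stable with 2 blocks: {1,2,5} | {3,4,6}.
The equivalence class containing 5 is {1,2,5}, of size 3.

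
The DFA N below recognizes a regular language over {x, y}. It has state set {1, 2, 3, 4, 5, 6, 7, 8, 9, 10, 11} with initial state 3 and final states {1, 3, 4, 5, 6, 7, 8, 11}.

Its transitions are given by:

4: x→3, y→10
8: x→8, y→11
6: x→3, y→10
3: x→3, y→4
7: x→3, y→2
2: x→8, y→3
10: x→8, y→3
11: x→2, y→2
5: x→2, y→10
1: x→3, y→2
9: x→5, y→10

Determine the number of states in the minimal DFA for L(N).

First remove the unreachable states {1,5,6,7,9}; 6 states remain.
Initial partition by acceptance: {3,4,8,11} | {2,10}.
Split {3,4,8,11} by δ(·,x) → {3,4,8} and {11}.
Split {3,4,8} by δ(·,y) → {3} and {4} and {8}.
The partition is now stable with 5 blocks: {3} | {2,10} | {11} | {4} | {8}.

5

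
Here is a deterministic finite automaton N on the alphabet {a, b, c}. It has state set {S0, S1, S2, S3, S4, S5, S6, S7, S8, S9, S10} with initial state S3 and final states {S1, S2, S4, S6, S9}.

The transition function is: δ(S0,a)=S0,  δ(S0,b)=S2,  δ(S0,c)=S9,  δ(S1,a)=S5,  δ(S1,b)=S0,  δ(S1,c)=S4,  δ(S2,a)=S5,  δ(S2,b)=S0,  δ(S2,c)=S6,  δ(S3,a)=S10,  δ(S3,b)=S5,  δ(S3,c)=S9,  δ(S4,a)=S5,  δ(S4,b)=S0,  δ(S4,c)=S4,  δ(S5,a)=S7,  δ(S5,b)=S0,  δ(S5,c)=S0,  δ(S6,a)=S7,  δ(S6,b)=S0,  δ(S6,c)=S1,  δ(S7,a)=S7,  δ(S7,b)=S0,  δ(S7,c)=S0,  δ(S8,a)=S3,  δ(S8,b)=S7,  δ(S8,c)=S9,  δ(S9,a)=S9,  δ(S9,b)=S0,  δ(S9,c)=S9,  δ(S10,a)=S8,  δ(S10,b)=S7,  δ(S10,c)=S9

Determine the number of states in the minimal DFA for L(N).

Initial partition by acceptance: {S1,S2,S4,S6,S9} | {S0,S3,S5,S7,S8,S10}.
Refine {S1,S2,S4,S6,S9} on symbol a: members go to different blocks, giving {S1,S2,S4,S6} and {S9}.
Refine {S0,S3,S5,S7,S8,S10} on symbol b: members go to different blocks, giving {S3,S5,S7,S8,S10} and {S0}.
On input b, block {S3,S5,S7,S8,S10} splits into {S3,S8,S10} and {S5,S7}.
The partition is now stable with 5 blocks: {S1,S2,S4,S6} | {S3,S8,S10} | {S9} | {S0} | {S5,S7}.

5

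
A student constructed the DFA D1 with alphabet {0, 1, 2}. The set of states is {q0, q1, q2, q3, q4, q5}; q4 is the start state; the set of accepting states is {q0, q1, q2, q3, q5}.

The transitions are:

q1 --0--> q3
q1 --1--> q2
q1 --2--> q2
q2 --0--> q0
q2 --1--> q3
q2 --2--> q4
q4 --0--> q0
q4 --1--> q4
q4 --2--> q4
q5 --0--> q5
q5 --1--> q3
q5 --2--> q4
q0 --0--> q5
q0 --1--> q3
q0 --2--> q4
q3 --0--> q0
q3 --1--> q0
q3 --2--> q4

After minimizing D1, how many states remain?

States {q1,q2} cannot be reached from the start state, so discard them.
Initial partition by acceptance: {q0,q3,q5} | {q4}.
Stable partition: {q0,q3,q5} | {q4} — 2 equivalence classes.

2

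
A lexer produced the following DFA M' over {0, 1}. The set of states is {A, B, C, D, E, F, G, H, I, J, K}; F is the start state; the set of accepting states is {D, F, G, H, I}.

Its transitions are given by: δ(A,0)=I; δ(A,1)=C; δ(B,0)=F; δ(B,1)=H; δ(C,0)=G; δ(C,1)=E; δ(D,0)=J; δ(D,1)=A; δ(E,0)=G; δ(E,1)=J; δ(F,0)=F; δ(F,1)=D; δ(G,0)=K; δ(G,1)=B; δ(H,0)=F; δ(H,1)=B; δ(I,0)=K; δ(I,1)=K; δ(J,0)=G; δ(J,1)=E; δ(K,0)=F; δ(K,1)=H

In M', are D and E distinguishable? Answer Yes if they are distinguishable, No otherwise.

Every state is reachable, so we keep all 11.
P0 = {D,F,G,H,I} | {A,B,C,E,J,K}.
On input 0, block {D,F,G,H,I} splits into {D,G,I} and {F,H}.
Split {A,B,C,E,J,K} by δ(·,0) → {A,C,E,J} and {B,K}.
On input 0, block {D,G,I} splits into {G,I} and {D}.
On input 1, block {F,H} splits into {F} and {H}.
No further refinement is possible. Final partition (6 blocks): {G,I} | {A,C,E,J} | {F} | {B,K} | {D} | {H}.
D and E end up in different blocks, so they are distinguishable. For instance, the string 'ε' is accepted from only D.

Yes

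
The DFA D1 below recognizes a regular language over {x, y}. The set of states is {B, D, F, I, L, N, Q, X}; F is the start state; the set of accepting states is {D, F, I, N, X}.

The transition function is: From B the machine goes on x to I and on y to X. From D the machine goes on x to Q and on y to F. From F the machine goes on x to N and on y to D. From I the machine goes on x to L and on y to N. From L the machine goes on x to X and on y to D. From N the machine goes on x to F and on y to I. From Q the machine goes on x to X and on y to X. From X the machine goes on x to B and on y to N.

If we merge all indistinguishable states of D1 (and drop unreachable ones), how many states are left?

3

All states are reachable from the start state.
P0 = {D,F,I,N,X} | {B,L,Q}.
On input x, block {D,F,I,N,X} splits into {D,I,X} and {F,N}.
The partition is now stable with 3 blocks: {D,I,X} | {B,L,Q} | {F,N}.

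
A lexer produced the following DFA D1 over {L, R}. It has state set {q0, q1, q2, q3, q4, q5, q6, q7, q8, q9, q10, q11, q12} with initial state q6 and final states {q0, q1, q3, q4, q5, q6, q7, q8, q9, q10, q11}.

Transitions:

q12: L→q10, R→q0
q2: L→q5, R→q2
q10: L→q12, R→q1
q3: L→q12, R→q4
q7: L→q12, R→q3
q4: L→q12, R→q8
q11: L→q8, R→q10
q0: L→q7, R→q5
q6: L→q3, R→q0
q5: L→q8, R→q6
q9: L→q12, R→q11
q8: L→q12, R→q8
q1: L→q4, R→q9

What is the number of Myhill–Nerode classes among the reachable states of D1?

5

States {q2} cannot be reached from the start state, so discard them.
Start with accepting vs non-accepting: {q0,q1,q3,q4,q5,q6,q7,q8,q9,q10,q11} | {q12}.
Split {q0,q1,q3,q4,q5,q6,q7,q8,q9,q10,q11} by δ(·,L) → {q3,q4,q7,q8,q9,q10} and {q0,q1,q5,q6,q11}.
Split {q3,q4,q7,q8,q9,q10} by δ(·,R) → {q3,q4,q7,q8} and {q9,q10}.
Split {q0,q1,q5,q6,q11} by δ(·,R) → {q0,q5,q6} and {q1,q11}.
The partition is now stable with 5 blocks: {q3,q4,q7,q8} | {q12} | {q0,q5,q6} | {q9,q10} | {q1,q11}.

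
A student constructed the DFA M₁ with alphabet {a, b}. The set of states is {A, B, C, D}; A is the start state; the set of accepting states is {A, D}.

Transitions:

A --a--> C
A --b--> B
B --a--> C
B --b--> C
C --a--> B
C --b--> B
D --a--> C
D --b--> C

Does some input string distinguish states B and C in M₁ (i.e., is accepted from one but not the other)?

No

Reachable states from the start: {A,B,C}. Unreachable: {D} — drop them.
Start with accepting vs non-accepting: {A} | {B,C}.
The partition is now stable with 2 blocks: {A} | {B,C}.
B and C lie in the same block of the stable partition, so they are equivalent — no string distinguishes them.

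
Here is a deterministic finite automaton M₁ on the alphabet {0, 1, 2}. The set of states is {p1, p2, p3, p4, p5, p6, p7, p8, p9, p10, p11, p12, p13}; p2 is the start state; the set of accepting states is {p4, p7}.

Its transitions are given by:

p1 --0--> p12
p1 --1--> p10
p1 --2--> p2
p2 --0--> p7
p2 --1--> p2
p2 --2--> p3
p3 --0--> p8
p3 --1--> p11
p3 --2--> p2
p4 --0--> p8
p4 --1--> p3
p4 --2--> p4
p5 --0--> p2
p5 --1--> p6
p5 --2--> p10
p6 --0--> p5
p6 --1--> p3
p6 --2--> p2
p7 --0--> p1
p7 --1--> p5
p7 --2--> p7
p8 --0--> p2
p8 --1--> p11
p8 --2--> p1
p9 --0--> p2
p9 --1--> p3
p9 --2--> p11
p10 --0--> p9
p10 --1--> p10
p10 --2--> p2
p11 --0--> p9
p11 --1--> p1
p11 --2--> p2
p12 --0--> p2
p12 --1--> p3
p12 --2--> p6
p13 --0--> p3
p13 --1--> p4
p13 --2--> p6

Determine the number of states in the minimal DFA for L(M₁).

4

First remove the unreachable states {p4,p13}; 11 states remain.
Start with accepting vs non-accepting: {p7} | {p1,p2,p3,p5,p6,p8,p9,p10,p11,p12}.
On input 0, block {p1,p2,p3,p5,p6,p8,p9,p10,p11,p12} splits into {p1,p3,p5,p6,p8,p9,p10,p11,p12} and {p2}.
Split {p1,p3,p5,p6,p8,p9,p10,p11,p12} by δ(·,0) → {p1,p3,p6,p10,p11} and {p5,p8,p9,p12}.
Stable partition: {p7} | {p1,p3,p6,p10,p11} | {p2} | {p5,p8,p9,p12} — 4 equivalence classes.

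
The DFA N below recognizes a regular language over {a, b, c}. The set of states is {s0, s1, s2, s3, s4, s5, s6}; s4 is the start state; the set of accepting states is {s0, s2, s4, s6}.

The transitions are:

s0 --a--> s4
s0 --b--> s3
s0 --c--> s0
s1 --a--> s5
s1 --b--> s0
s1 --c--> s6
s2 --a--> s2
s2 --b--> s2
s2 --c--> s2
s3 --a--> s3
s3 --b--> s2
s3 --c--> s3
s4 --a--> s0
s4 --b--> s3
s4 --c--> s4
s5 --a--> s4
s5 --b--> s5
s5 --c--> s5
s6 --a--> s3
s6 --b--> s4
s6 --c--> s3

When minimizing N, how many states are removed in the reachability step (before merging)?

3

BFS from s4 reaches {s0, s2, s3, s4}; the 3 state(s) s1, s5, s6 are never visited.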